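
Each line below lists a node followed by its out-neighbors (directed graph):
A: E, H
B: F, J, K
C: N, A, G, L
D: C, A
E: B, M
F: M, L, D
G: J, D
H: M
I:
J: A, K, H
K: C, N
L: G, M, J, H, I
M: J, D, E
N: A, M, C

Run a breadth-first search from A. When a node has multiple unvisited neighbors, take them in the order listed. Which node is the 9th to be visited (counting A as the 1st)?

Visit A; enqueue E, H → queue [E, H]
Visit E; enqueue B, M → queue [H, B, M]
Visit H → queue [B, M]
Visit B; enqueue F, J, K → queue [M, F, J, K]
Visit M; enqueue D → queue [F, J, K, D]
Visit F; enqueue L → queue [J, K, D, L]
Visit J → queue [K, D, L]
Visit K; enqueue C, N → queue [D, L, C, N]
Visit D → queue [L, C, N]
Visit L; enqueue G, I → queue [C, N, G, I]
Visit C → queue [N, G, I]
Visit N → queue [G, I]
Visit G → queue [I]
Visit I → queue []

Visit order: A, E, H, B, M, F, J, K, D, L, C, N, G, I

D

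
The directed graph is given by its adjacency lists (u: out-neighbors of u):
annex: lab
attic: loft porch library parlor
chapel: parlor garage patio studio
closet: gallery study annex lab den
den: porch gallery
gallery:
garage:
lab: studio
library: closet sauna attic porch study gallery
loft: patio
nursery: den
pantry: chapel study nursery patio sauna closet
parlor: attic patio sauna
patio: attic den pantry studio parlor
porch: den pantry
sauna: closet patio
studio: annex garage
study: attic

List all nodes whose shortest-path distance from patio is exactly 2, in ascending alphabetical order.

annex, chapel, closet, gallery, garage, library, loft, nursery, porch, sauna, study

Level 0: patio
Level 1: attic, den, pantry, parlor, studio
Level 2: annex, chapel, closet, gallery, garage, library, loft, nursery, porch, sauna, study
Level 3: lab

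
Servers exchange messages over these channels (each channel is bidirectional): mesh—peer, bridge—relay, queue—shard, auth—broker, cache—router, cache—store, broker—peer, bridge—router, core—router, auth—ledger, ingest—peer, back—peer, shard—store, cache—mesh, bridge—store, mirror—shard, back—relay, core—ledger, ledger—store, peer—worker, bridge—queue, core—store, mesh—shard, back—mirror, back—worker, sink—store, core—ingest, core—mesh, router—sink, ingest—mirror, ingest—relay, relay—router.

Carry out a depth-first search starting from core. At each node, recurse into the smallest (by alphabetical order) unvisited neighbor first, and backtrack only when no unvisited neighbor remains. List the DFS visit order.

core, ingest, mirror, back, peer, broker, auth, ledger, store, bridge, queue, shard, mesh, cache, router, relay, sink, worker

Visit core
core → ingest
ingest → mirror
mirror → back
back → peer
peer → broker
broker → auth
auth → ledger
ledger → store
store → bridge
bridge → queue
queue → shard
shard → mesh
mesh → cache
cache → router
router → relay
router → sink
peer → worker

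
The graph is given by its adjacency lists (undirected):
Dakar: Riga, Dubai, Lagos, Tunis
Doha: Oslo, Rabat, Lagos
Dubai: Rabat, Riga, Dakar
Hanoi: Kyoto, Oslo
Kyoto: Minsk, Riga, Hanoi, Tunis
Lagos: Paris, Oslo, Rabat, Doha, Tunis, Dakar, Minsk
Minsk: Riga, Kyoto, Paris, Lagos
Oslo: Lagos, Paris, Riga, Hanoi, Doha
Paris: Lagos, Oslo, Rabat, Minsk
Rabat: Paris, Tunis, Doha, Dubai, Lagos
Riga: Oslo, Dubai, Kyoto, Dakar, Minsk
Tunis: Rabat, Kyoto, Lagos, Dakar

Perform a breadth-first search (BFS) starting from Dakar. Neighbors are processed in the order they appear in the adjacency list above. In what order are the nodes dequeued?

Dakar, Riga, Dubai, Lagos, Tunis, Oslo, Kyoto, Minsk, Rabat, Paris, Doha, Hanoi

Visit Dakar; enqueue Riga, Dubai, Lagos, Tunis → queue [Riga, Dubai, Lagos, Tunis]
Visit Riga; enqueue Oslo, Kyoto, Minsk → queue [Dubai, Lagos, Tunis, Oslo, Kyoto, Minsk]
Visit Dubai; enqueue Rabat → queue [Lagos, Tunis, Oslo, Kyoto, Minsk, Rabat]
Visit Lagos; enqueue Paris, Doha → queue [Tunis, Oslo, Kyoto, Minsk, Rabat, Paris, Doha]
Visit Tunis → queue [Oslo, Kyoto, Minsk, Rabat, Paris, Doha]
Visit Oslo; enqueue Hanoi → queue [Kyoto, Minsk, Rabat, Paris, Doha, Hanoi]
Visit Kyoto → queue [Minsk, Rabat, Paris, Doha, Hanoi]
Visit Minsk → queue [Rabat, Paris, Doha, Hanoi]
Visit Rabat → queue [Paris, Doha, Hanoi]
Visit Paris → queue [Doha, Hanoi]
Visit Doha → queue [Hanoi]
Visit Hanoi → queue []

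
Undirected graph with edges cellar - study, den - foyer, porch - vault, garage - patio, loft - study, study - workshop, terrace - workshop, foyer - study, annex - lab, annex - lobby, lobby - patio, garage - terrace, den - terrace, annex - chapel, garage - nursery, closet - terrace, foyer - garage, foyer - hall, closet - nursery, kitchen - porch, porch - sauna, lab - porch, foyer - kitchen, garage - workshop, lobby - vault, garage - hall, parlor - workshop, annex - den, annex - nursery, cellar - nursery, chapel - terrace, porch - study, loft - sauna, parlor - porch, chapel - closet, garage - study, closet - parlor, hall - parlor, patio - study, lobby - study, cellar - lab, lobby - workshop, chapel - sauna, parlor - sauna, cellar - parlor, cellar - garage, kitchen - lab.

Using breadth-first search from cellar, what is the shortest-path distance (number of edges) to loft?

2

Level 0: cellar
Level 1: garage, lab, nursery, parlor, study
Level 2: annex, closet, foyer, hall, kitchen, lobby, loft, patio, porch, sauna, terrace, workshop
Level 3: chapel, den, vault
loft first appears at level 2.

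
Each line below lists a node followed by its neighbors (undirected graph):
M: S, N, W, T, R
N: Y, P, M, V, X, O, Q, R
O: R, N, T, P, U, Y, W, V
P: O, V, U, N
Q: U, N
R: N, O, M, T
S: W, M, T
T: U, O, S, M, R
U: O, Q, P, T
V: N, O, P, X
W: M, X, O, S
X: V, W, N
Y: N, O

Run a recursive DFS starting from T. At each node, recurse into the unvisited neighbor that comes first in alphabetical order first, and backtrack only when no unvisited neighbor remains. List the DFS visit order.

T M N O P U Q V X W S R Y

Visit T
T → M
M → N
N → O
O → P
P → U
U → Q
P → V
V → X
X → W
W → S
O → R
O → Y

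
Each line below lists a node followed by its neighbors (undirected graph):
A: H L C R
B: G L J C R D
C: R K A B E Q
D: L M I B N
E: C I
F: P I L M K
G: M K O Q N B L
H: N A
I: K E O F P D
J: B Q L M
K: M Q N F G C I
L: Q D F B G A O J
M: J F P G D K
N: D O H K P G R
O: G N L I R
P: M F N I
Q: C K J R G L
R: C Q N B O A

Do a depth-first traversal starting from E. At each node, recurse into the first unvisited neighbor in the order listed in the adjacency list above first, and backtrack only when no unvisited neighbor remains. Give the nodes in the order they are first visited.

E, C, R, Q, K, M, J, B, G, O, N, D, L, F, P, I, A, H

Visit E
E → C
C → R
R → Q
Q → K
K → M
M → J
J → B
B → G
G → O
O → N
N → D
D → L
L → F
F → P
P → I
L → A
A → H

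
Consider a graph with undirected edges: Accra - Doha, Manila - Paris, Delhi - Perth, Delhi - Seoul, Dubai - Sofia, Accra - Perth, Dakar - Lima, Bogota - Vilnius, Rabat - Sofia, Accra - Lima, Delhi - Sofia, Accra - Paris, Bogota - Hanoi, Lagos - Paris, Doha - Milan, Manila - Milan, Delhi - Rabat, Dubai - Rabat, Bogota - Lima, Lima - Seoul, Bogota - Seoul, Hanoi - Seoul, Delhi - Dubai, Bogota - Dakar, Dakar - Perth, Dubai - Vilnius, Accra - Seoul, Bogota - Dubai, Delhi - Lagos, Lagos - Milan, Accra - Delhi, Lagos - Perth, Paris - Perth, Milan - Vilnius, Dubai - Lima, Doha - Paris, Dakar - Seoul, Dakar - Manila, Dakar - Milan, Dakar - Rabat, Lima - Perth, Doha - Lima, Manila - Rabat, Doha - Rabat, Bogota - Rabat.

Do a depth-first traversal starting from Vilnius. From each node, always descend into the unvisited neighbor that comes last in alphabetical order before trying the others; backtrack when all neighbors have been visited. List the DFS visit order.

Vilnius Milan Manila Rabat Sofia Dubai Lima Seoul Hanoi Bogota Dakar Perth Paris Lagos Delhi Accra Doha

Visit Vilnius
Vilnius → Milan
Milan → Manila
Manila → Rabat
Rabat → Sofia
Sofia → Dubai
Dubai → Lima
Lima → Seoul
Seoul → Hanoi
Hanoi → Bogota
Bogota → Dakar
Dakar → Perth
Perth → Paris
Paris → Lagos
Lagos → Delhi
Delhi → Accra
Accra → Doha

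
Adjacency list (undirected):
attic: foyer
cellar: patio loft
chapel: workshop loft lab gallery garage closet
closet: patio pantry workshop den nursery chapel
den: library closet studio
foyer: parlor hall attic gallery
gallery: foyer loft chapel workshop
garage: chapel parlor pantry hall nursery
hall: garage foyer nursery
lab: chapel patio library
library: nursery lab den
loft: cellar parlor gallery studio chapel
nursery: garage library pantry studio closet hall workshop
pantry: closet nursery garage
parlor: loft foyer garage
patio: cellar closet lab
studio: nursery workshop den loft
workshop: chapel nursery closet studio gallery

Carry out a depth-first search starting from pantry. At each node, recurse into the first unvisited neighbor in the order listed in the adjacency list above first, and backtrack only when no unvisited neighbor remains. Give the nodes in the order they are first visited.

pantry → closet → patio → cellar → loft → parlor → foyer → hall → garage → chapel → workshop → nursery → library → lab → den → studio → gallery → attic

Visit pantry
pantry → closet
closet → patio
patio → cellar
cellar → loft
loft → parlor
parlor → foyer
foyer → hall
hall → garage
garage → chapel
chapel → workshop
workshop → nursery
nursery → library
library → lab
library → den
den → studio
workshop → gallery
foyer → attic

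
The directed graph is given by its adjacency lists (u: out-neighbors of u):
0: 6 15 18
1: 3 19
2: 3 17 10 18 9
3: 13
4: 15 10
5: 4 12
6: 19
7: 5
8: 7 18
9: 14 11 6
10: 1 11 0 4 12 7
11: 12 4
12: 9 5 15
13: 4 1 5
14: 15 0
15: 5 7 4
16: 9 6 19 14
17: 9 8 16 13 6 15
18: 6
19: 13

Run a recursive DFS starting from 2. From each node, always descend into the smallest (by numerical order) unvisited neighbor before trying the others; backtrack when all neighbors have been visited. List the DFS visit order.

Visit 2
2 → 3
3 → 13
13 → 1
1 → 19
13 → 4
4 → 10
10 → 0
0 → 6
0 → 15
15 → 5
5 → 12
12 → 9
9 → 11
9 → 14
15 → 7
0 → 18
2 → 17
17 → 8
17 → 16

2, 3, 13, 1, 19, 4, 10, 0, 6, 15, 5, 12, 9, 11, 14, 7, 18, 17, 8, 16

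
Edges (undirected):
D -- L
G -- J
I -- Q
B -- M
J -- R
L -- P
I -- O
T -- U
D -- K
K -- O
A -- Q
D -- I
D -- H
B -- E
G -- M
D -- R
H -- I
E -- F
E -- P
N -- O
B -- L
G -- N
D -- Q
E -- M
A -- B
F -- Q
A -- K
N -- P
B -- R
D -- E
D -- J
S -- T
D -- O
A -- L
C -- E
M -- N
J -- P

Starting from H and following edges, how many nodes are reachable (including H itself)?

18

BFS from H visits: H, D, I, E, J, K, L, O, Q, R, B, C, F, M, P, G, A, N
Reachable nodes: 18 of 21 total.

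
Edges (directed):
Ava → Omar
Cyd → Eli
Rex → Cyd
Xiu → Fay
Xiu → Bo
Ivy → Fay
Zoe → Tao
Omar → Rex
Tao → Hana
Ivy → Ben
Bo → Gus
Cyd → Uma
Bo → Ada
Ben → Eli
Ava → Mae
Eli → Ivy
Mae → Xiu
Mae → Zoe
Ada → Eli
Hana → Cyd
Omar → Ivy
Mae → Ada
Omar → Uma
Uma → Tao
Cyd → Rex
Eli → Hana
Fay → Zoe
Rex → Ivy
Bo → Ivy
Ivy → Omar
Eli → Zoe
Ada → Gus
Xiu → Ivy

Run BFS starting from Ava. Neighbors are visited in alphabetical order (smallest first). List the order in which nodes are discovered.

Visit Ava; enqueue Mae, Omar → queue [Mae, Omar]
Visit Mae; enqueue Ada, Xiu, Zoe → queue [Omar, Ada, Xiu, Zoe]
Visit Omar; enqueue Ivy, Rex, Uma → queue [Ada, Xiu, Zoe, Ivy, Rex, Uma]
Visit Ada; enqueue Eli, Gus → queue [Xiu, Zoe, Ivy, Rex, Uma, Eli, Gus]
Visit Xiu; enqueue Bo, Fay → queue [Zoe, Ivy, Rex, Uma, Eli, Gus, Bo, Fay]
Visit Zoe; enqueue Tao → queue [Ivy, Rex, Uma, Eli, Gus, Bo, Fay, Tao]
Visit Ivy; enqueue Ben → queue [Rex, Uma, Eli, Gus, Bo, Fay, Tao, Ben]
Visit Rex; enqueue Cyd → queue [Uma, Eli, Gus, Bo, Fay, Tao, Ben, Cyd]
Visit Uma → queue [Eli, Gus, Bo, Fay, Tao, Ben, Cyd]
Visit Eli; enqueue Hana → queue [Gus, Bo, Fay, Tao, Ben, Cyd, Hana]
Visit Gus → queue [Bo, Fay, Tao, Ben, Cyd, Hana]
Visit Bo → queue [Fay, Tao, Ben, Cyd, Hana]
Visit Fay → queue [Tao, Ben, Cyd, Hana]
Visit Tao → queue [Ben, Cyd, Hana]
Visit Ben → queue [Cyd, Hana]
Visit Cyd → queue [Hana]
Visit Hana → queue []

Ava -> Mae -> Omar -> Ada -> Xiu -> Zoe -> Ivy -> Rex -> Uma -> Eli -> Gus -> Bo -> Fay -> Tao -> Ben -> Cyd -> Hana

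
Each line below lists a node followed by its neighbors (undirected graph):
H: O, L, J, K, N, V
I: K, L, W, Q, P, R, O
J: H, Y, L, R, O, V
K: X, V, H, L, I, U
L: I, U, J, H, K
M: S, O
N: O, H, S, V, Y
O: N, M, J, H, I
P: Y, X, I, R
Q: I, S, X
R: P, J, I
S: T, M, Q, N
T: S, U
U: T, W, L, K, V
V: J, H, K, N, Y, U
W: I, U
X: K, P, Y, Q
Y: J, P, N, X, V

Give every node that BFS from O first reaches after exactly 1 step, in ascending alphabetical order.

H, I, J, M, N

Level 0: O
Level 1: H, I, J, M, N
Level 2: K, L, P, Q, R, S, V, W, Y
Level 3: T, U, X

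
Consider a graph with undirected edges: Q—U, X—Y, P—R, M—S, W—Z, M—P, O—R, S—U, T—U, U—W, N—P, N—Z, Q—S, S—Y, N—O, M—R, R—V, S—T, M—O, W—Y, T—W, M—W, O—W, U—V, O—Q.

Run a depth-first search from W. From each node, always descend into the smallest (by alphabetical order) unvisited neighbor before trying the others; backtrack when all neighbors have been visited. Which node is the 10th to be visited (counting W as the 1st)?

S

Visit W
W → M
M → O
O → N
N → P
P → R
R → V
V → U
U → Q
Q → S
S → T
S → Y
Y → X
N → Z

Visit order: W, M, O, N, P, R, V, U, Q, S, T, Y, X, Z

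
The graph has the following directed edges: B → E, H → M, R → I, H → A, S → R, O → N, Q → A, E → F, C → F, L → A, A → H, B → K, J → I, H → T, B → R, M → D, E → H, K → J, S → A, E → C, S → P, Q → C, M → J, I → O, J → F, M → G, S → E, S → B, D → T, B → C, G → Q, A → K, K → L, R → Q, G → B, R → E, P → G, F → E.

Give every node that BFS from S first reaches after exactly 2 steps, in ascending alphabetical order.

C, F, G, H, I, K, Q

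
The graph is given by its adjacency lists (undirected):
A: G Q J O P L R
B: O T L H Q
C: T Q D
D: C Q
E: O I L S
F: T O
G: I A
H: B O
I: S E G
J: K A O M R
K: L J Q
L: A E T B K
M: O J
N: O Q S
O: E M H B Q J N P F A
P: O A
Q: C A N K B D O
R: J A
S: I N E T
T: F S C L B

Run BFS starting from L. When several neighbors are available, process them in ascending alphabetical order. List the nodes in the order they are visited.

Visit L; enqueue A, B, E, K, T → queue [A, B, E, K, T]
Visit A; enqueue G, J, O, P, Q, R → queue [B, E, K, T, G, J, O, P, Q, R]
Visit B; enqueue H → queue [E, K, T, G, J, O, P, Q, R, H]
Visit E; enqueue I, S → queue [K, T, G, J, O, P, Q, R, H, I, S]
Visit K → queue [T, G, J, O, P, Q, R, H, I, S]
Visit T; enqueue C, F → queue [G, J, O, P, Q, R, H, I, S, C, F]
Visit G → queue [J, O, P, Q, R, H, I, S, C, F]
Visit J; enqueue M → queue [O, P, Q, R, H, I, S, C, F, M]
Visit O; enqueue N → queue [P, Q, R, H, I, S, C, F, M, N]
Visit P → queue [Q, R, H, I, S, C, F, M, N]
Visit Q; enqueue D → queue [R, H, I, S, C, F, M, N, D]
Visit R → queue [H, I, S, C, F, M, N, D]
Visit H → queue [I, S, C, F, M, N, D]
Visit I → queue [S, C, F, M, N, D]
Visit S → queue [C, F, M, N, D]
Visit C → queue [F, M, N, D]
Visit F → queue [M, N, D]
Visit M → queue [N, D]
Visit N → queue [D]
Visit D → queue []

L A B E K T G J O P Q R H I S C F M N D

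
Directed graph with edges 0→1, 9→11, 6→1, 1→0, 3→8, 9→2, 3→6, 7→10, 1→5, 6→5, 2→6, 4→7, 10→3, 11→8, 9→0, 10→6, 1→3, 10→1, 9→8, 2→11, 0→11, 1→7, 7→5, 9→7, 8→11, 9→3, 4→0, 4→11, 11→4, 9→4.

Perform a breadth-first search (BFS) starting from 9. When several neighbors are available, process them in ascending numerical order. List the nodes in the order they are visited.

9, 0, 2, 3, 4, 7, 8, 11, 1, 6, 5, 10

Visit 9; enqueue 0, 2, 3, 4, 7, 8, 11 → queue [0, 2, 3, 4, 7, 8, 11]
Visit 0; enqueue 1 → queue [2, 3, 4, 7, 8, 11, 1]
Visit 2; enqueue 6 → queue [3, 4, 7, 8, 11, 1, 6]
Visit 3 → queue [4, 7, 8, 11, 1, 6]
Visit 4 → queue [7, 8, 11, 1, 6]
Visit 7; enqueue 5, 10 → queue [8, 11, 1, 6, 5, 10]
Visit 8 → queue [11, 1, 6, 5, 10]
Visit 11 → queue [1, 6, 5, 10]
Visit 1 → queue [6, 5, 10]
Visit 6 → queue [5, 10]
Visit 5 → queue [10]
Visit 10 → queue []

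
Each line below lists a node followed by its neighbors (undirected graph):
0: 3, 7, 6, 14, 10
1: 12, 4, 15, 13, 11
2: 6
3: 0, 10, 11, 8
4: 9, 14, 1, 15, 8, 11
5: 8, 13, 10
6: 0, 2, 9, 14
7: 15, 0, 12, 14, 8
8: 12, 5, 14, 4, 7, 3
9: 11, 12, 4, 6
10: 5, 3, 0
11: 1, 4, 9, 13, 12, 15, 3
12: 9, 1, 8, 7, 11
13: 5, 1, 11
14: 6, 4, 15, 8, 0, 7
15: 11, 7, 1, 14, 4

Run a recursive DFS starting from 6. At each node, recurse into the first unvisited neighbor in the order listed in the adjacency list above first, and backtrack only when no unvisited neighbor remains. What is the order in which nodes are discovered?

6, 0, 3, 10, 5, 8, 12, 9, 11, 1, 4, 14, 15, 7, 13, 2

Visit 6
6 → 0
0 → 3
3 → 10
10 → 5
5 → 8
8 → 12
12 → 9
9 → 11
11 → 1
1 → 4
4 → 14
14 → 15
15 → 7
1 → 13
6 → 2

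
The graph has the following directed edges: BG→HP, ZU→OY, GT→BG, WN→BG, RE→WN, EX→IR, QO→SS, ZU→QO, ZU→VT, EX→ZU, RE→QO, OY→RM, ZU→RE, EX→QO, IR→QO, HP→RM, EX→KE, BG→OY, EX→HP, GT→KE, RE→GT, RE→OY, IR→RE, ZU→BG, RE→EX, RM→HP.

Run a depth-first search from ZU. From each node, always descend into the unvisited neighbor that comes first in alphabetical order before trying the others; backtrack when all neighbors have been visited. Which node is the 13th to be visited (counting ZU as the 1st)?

Visit ZU
ZU → BG
BG → HP
HP → RM
BG → OY
ZU → QO
QO → SS
ZU → RE
RE → EX
EX → IR
EX → KE
RE → GT
RE → WN
ZU → VT

Visit order: ZU, BG, HP, RM, OY, QO, SS, RE, EX, IR, KE, GT, WN, VT

WN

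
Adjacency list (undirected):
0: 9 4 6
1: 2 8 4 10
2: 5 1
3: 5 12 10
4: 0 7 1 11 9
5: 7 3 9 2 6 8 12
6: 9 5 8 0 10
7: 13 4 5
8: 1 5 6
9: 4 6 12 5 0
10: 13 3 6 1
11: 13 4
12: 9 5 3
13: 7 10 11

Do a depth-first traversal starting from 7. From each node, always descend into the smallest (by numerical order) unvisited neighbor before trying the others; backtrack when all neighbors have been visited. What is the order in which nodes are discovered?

7, 4, 0, 6, 5, 2, 1, 8, 10, 3, 12, 9, 13, 11

Visit 7
7 → 4
4 → 0
0 → 6
6 → 5
5 → 2
2 → 1
1 → 8
1 → 10
10 → 3
3 → 12
12 → 9
10 → 13
13 → 11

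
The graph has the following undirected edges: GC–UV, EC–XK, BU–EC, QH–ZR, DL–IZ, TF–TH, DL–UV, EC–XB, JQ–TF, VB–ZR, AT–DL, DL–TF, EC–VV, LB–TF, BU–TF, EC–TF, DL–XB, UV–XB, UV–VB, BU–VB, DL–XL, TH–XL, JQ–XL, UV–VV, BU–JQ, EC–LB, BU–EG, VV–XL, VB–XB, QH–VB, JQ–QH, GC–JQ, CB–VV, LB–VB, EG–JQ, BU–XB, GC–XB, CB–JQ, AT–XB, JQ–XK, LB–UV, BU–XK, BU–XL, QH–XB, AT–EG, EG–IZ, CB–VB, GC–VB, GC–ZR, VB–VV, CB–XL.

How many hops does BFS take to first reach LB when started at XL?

3

Level 0: XL
Level 1: BU, CB, DL, JQ, TH, VV
Level 2: AT, EC, EG, GC, IZ, QH, TF, UV, VB, XB, XK
Level 3: LB, ZR
LB first appears at level 3.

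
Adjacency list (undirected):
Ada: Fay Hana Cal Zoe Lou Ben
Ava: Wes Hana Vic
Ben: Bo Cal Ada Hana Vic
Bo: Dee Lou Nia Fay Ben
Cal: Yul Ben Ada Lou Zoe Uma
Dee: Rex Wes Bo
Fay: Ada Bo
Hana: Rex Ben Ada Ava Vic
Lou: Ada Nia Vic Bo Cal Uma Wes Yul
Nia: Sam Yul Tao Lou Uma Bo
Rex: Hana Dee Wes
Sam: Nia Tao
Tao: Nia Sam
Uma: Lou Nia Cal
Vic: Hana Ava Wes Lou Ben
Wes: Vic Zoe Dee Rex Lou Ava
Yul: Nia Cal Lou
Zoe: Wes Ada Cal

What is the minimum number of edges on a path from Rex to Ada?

2

Level 0: Rex
Level 1: Dee, Hana, Wes
Level 2: Ada, Ava, Ben, Bo, Lou, Vic, Zoe
Level 3: Cal, Fay, Nia, Uma, Yul
Level 4: Sam, Tao
Ada first appears at level 2.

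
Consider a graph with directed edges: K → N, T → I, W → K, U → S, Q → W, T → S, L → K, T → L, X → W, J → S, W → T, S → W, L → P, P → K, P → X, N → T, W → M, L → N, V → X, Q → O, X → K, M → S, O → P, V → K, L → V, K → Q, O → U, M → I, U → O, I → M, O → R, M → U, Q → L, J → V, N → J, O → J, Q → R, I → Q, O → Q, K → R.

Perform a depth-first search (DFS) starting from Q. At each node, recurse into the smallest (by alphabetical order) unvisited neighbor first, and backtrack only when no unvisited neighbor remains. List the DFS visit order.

Visit Q
Q → L
L → K
K → N
N → J
J → S
S → W
W → M
M → I
M → U
U → O
O → P
P → X
O → R
W → T
J → V

Q L K N J S W M I U O P X R T V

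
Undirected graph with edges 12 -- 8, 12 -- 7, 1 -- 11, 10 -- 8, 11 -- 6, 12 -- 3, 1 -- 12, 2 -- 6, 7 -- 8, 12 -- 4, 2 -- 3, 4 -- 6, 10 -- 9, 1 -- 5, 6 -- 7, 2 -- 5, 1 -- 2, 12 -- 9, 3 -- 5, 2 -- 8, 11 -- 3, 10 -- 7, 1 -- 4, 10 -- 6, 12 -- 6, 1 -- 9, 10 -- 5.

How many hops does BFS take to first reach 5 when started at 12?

Level 0: 12
Level 1: 1, 3, 4, 6, 7, 8, 9
Level 2: 2, 5, 10, 11
5 first appears at level 2.

2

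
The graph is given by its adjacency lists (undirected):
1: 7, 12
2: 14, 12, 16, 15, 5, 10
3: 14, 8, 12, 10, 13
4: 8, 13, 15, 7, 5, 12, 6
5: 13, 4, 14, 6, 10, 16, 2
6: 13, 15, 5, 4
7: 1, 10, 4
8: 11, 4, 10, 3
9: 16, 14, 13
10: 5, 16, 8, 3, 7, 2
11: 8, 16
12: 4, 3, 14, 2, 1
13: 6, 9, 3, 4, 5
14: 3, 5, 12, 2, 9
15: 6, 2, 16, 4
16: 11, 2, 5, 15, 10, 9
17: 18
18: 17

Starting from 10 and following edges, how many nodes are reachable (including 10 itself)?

BFS from 10 visits: 10, 5, 16, 8, 3, 7, 2, 13, 4, 14, 6, 11, 15, 9, 12, 1
Reachable nodes: 16 of 18 total.

16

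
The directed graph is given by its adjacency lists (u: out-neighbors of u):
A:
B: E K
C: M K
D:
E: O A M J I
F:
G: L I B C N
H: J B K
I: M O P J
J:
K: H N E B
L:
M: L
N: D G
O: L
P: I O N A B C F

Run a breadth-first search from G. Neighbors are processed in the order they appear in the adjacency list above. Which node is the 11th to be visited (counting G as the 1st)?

Visit G; enqueue L, I, B, C, N → queue [L, I, B, C, N]
Visit L → queue [I, B, C, N]
Visit I; enqueue M, O, P, J → queue [B, C, N, M, O, P, J]
Visit B; enqueue E, K → queue [C, N, M, O, P, J, E, K]
Visit C → queue [N, M, O, P, J, E, K]
Visit N; enqueue D → queue [M, O, P, J, E, K, D]
Visit M → queue [O, P, J, E, K, D]
Visit O → queue [P, J, E, K, D]
Visit P; enqueue A, F → queue [J, E, K, D, A, F]
Visit J → queue [E, K, D, A, F]
Visit E → queue [K, D, A, F]
Visit K; enqueue H → queue [D, A, F, H]
Visit D → queue [A, F, H]
Visit A → queue [F, H]
Visit F → queue [H]
Visit H → queue []

Visit order: G, L, I, B, C, N, M, O, P, J, E, K, D, A, F, H

E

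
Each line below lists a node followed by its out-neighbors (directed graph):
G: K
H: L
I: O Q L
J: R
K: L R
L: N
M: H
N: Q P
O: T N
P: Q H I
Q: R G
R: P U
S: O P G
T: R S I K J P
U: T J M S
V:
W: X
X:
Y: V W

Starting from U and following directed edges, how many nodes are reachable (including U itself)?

15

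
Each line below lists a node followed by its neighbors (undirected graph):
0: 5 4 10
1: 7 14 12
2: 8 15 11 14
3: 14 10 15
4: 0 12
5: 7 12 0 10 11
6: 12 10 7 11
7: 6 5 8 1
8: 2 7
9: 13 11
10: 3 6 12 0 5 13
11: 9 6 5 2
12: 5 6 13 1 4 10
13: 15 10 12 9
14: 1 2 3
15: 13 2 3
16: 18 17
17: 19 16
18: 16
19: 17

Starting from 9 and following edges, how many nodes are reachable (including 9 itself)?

BFS from 9 visits: 9, 13, 11, 15, 10, 12, 6, 5, 2, 3, 0, 1, 4, 7, 8, 14
Reachable nodes: 16 of 20 total.

16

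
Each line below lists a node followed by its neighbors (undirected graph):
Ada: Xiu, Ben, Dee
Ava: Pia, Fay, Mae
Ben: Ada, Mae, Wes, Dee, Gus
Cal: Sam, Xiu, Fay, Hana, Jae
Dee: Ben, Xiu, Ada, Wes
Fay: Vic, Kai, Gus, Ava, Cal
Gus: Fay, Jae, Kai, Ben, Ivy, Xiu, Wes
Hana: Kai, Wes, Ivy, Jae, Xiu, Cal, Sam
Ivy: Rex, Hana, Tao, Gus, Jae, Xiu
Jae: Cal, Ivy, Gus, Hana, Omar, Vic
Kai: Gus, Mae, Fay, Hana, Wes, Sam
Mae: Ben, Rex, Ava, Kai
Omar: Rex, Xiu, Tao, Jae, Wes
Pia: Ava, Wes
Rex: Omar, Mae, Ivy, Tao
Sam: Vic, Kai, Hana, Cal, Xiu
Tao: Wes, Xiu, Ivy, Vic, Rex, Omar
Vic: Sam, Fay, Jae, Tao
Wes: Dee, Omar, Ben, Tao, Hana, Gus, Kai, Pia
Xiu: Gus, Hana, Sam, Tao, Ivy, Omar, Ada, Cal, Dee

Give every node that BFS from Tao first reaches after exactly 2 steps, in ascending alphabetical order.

Ada, Ben, Cal, Dee, Fay, Gus, Hana, Jae, Kai, Mae, Pia, Sam

Level 0: Tao
Level 1: Ivy, Omar, Rex, Vic, Wes, Xiu
Level 2: Ada, Ben, Cal, Dee, Fay, Gus, Hana, Jae, Kai, Mae, Pia, Sam
Level 3: Ava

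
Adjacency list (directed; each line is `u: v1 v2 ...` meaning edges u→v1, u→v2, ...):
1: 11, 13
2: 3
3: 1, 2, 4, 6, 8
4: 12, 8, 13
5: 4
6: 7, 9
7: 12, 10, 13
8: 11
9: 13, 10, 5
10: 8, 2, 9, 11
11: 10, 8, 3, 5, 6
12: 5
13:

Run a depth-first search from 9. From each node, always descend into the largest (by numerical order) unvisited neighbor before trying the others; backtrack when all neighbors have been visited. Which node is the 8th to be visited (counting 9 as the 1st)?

Visit 9
9 → 13
9 → 10
10 → 11
11 → 8
11 → 6
6 → 7
7 → 12
12 → 5
5 → 4
11 → 3
3 → 2
3 → 1

Visit order: 9, 13, 10, 11, 8, 6, 7, 12, 5, 4, 3, 2, 1

12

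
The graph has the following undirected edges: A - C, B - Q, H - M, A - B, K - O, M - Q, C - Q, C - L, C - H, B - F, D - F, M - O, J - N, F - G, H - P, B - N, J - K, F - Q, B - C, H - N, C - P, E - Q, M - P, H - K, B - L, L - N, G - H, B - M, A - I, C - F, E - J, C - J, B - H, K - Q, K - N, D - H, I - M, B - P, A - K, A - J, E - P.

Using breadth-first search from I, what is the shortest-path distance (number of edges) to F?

3

Level 0: I
Level 1: A, M
Level 2: B, C, H, J, K, O, P, Q
Level 3: D, E, F, G, L, N
F first appears at level 3.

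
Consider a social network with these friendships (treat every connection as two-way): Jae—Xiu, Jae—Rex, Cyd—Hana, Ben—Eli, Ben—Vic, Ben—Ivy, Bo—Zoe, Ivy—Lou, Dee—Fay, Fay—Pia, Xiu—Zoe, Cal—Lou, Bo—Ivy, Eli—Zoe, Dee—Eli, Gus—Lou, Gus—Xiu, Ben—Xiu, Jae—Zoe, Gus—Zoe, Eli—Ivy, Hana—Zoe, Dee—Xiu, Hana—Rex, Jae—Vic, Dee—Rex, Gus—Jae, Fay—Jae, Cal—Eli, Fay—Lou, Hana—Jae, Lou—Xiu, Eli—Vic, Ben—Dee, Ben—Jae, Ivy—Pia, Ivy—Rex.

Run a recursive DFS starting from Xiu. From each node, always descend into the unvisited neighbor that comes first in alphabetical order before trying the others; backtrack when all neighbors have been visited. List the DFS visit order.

Xiu -> Ben -> Dee -> Eli -> Cal -> Lou -> Fay -> Jae -> Gus -> Zoe -> Bo -> Ivy -> Pia -> Rex -> Hana -> Cyd -> Vic

Visit Xiu
Xiu → Ben
Ben → Dee
Dee → Eli
Eli → Cal
Cal → Lou
Lou → Fay
Fay → Jae
Jae → Gus
Gus → Zoe
Zoe → Bo
Bo → Ivy
Ivy → Pia
Ivy → Rex
Rex → Hana
Hana → Cyd
Jae → Vic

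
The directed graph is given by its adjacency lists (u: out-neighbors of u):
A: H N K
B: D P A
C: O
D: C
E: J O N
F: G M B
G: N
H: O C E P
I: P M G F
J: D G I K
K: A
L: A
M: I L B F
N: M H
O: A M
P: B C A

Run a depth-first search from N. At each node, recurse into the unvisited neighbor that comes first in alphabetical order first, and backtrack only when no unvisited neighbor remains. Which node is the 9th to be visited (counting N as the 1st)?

Visit N
N → H
H → C
C → O
O → A
A → K
O → M
M → B
B → D
B → P
M → F
F → G
M → I
M → L
H → E
E → J

Visit order: N, H, C, O, A, K, M, B, D, P, F, G, I, L, E, J

D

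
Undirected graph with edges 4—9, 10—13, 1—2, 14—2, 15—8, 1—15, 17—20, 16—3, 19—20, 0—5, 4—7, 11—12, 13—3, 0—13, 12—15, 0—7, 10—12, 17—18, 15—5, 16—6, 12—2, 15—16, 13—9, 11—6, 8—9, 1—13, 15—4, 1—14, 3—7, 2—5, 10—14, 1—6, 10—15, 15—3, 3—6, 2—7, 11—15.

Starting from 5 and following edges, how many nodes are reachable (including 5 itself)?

17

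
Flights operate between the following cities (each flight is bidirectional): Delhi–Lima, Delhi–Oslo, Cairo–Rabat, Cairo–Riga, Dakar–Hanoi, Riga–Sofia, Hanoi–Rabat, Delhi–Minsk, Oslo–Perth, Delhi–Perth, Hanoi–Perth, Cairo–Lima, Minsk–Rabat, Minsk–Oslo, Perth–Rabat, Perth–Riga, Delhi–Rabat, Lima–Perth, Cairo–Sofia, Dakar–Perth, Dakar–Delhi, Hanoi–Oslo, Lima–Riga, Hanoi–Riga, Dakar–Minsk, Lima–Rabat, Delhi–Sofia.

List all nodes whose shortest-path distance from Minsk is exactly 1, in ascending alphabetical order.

Dakar, Delhi, Oslo, Rabat

Level 0: Minsk
Level 1: Dakar, Delhi, Oslo, Rabat
Level 2: Cairo, Hanoi, Lima, Perth, Sofia
Level 3: Riga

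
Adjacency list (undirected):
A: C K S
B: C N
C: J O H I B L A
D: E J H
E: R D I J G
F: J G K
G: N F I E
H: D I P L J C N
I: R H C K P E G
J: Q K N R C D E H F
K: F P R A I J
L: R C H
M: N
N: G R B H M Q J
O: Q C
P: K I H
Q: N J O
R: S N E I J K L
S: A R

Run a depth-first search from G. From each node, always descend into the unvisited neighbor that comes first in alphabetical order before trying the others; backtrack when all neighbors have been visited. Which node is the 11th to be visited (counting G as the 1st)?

B

Visit G
G → E
E → D
D → H
H → C
C → A
A → K
K → F
F → J
J → N
N → B
N → M
N → Q
Q → O
N → R
R → I
I → P
R → L
R → S

Visit order: G, E, D, H, C, A, K, F, J, N, B, M, Q, O, R, I, P, L, S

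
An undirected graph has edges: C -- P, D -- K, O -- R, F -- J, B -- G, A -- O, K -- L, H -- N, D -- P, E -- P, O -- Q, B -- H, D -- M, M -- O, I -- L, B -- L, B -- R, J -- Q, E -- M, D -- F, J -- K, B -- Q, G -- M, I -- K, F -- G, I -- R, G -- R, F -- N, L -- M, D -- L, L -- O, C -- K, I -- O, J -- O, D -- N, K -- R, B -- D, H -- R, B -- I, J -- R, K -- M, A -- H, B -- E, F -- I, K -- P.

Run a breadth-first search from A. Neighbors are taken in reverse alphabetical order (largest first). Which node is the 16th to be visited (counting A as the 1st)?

Visit A; enqueue O, H → queue [O, H]
Visit O; enqueue R, Q, M, L, J, I → queue [H, R, Q, M, L, J, I]
Visit H; enqueue N, B → queue [R, Q, M, L, J, I, N, B]
Visit R; enqueue K, G → queue [Q, M, L, J, I, N, B, K, G]
Visit Q → queue [M, L, J, I, N, B, K, G]
Visit M; enqueue E, D → queue [L, J, I, N, B, K, G, E, D]
Visit L → queue [J, I, N, B, K, G, E, D]
Visit J; enqueue F → queue [I, N, B, K, G, E, D, F]
Visit I → queue [N, B, K, G, E, D, F]
Visit N → queue [B, K, G, E, D, F]
Visit B → queue [K, G, E, D, F]
Visit K; enqueue P, C → queue [G, E, D, F, P, C]
Visit G → queue [E, D, F, P, C]
Visit E → queue [D, F, P, C]
Visit D → queue [F, P, C]
Visit F → queue [P, C]
Visit P → queue [C]
Visit C → queue []

Visit order: A, O, H, R, Q, M, L, J, I, N, B, K, G, E, D, F, P, C

F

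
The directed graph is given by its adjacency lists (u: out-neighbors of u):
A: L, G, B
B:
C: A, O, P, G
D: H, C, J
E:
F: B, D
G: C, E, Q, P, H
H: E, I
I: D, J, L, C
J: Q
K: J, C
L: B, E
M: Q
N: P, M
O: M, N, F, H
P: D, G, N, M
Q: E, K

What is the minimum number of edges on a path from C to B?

Level 0: C
Level 1: A, G, O, P
Level 2: B, D, E, F, H, L, M, N, Q
Level 3: I, J, K
B first appears at level 2.

2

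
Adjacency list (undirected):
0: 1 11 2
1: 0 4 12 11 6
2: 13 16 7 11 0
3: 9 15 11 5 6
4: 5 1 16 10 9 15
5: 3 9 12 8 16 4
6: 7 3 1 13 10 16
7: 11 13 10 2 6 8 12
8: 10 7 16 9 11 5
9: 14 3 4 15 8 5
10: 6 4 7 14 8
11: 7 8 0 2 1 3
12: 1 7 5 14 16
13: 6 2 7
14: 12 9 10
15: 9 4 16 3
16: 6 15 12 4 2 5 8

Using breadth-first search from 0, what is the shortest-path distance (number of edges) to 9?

3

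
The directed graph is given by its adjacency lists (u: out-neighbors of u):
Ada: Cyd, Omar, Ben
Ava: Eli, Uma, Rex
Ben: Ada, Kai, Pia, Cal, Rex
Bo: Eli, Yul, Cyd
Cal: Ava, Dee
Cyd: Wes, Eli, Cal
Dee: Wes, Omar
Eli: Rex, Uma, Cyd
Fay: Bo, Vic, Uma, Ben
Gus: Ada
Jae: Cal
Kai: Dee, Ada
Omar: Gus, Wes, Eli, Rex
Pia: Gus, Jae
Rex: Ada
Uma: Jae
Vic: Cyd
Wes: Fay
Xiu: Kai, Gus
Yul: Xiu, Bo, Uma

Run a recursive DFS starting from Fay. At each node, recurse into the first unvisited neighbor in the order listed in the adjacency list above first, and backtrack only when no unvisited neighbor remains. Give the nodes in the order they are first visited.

Visit Fay
Fay → Bo
Bo → Eli
Eli → Rex
Rex → Ada
Ada → Cyd
Cyd → Wes
Cyd → Cal
Cal → Ava
Ava → Uma
Uma → Jae
Cal → Dee
Dee → Omar
Omar → Gus
Ada → Ben
Ben → Kai
Ben → Pia
Bo → Yul
Yul → Xiu
Fay → Vic

Fay -> Bo -> Eli -> Rex -> Ada -> Cyd -> Wes -> Cal -> Ava -> Uma -> Jae -> Dee -> Omar -> Gus -> Ben -> Kai -> Pia -> Yul -> Xiu -> Vic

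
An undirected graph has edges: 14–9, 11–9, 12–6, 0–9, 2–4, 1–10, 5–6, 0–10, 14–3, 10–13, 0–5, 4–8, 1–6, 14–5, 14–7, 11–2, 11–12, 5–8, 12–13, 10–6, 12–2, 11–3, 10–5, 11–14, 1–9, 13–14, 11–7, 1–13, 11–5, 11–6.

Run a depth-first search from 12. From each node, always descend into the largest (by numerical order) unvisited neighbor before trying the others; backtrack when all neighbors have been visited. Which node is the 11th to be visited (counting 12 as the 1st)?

4

Visit 12
12 → 13
13 → 14
14 → 11
11 → 9
9 → 1
1 → 10
10 → 6
6 → 5
5 → 8
8 → 4
4 → 2
5 → 0
11 → 7
11 → 3

Visit order: 12, 13, 14, 11, 9, 1, 10, 6, 5, 8, 4, 2, 0, 7, 3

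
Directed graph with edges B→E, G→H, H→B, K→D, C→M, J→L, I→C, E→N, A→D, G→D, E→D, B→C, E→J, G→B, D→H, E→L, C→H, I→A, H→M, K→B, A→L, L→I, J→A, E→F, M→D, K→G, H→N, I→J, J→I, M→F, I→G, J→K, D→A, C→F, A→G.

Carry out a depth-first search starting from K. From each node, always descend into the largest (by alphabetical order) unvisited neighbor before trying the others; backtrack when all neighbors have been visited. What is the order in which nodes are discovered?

Visit K
K → G
G → H
H → N
H → M
M → F
M → D
D → A
A → L
L → I
I → J
I → C
H → B
B → E

K, G, H, N, M, F, D, A, L, I, J, C, B, E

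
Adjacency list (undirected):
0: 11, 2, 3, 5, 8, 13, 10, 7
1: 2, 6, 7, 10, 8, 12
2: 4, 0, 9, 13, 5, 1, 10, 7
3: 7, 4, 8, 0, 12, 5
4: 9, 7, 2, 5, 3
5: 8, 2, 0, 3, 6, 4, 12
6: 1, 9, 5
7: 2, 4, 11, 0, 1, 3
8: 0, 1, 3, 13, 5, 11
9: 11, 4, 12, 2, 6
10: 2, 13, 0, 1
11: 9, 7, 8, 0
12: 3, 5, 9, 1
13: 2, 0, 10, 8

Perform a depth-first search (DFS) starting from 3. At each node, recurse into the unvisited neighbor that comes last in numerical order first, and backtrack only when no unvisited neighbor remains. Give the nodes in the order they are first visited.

Visit 3
3 → 12
12 → 9
9 → 11
11 → 8
8 → 13
13 → 10
10 → 2
2 → 7
7 → 4
4 → 5
5 → 6
6 → 1
5 → 0

3 → 12 → 9 → 11 → 8 → 13 → 10 → 2 → 7 → 4 → 5 → 6 → 1 → 0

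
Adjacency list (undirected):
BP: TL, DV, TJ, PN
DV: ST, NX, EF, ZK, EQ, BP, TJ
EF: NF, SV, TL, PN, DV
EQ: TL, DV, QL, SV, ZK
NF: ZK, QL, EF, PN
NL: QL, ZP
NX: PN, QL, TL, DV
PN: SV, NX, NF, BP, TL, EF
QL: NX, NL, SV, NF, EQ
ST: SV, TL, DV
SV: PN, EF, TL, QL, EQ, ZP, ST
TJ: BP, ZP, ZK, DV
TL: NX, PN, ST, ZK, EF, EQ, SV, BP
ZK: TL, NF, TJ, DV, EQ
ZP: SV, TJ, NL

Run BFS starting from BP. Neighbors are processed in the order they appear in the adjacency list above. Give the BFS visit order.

BP, TL, DV, TJ, PN, NX, ST, ZK, EF, EQ, SV, ZP, NF, QL, NL

Visit BP; enqueue TL, DV, TJ, PN → queue [TL, DV, TJ, PN]
Visit TL; enqueue NX, ST, ZK, EF, EQ, SV → queue [DV, TJ, PN, NX, ST, ZK, EF, EQ, SV]
Visit DV → queue [TJ, PN, NX, ST, ZK, EF, EQ, SV]
Visit TJ; enqueue ZP → queue [PN, NX, ST, ZK, EF, EQ, SV, ZP]
Visit PN; enqueue NF → queue [NX, ST, ZK, EF, EQ, SV, ZP, NF]
Visit NX; enqueue QL → queue [ST, ZK, EF, EQ, SV, ZP, NF, QL]
Visit ST → queue [ZK, EF, EQ, SV, ZP, NF, QL]
Visit ZK → queue [EF, EQ, SV, ZP, NF, QL]
Visit EF → queue [EQ, SV, ZP, NF, QL]
Visit EQ → queue [SV, ZP, NF, QL]
Visit SV → queue [ZP, NF, QL]
Visit ZP; enqueue NL → queue [NF, QL, NL]
Visit NF → queue [QL, NL]
Visit QL → queue [NL]
Visit NL → queue []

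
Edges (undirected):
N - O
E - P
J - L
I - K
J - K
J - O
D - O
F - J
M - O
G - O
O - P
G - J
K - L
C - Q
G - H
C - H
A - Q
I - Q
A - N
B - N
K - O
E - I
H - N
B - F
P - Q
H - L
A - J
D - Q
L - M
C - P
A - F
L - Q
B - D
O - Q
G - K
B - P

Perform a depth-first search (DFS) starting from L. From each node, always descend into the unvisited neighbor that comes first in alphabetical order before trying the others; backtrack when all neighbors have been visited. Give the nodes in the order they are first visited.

L → H → C → P → B → D → O → G → J → A → F → N → Q → I → E → K → M

Visit L
L → H
H → C
C → P
P → B
B → D
D → O
O → G
G → J
J → A
A → F
A → N
A → Q
Q → I
I → E
I → K
O → M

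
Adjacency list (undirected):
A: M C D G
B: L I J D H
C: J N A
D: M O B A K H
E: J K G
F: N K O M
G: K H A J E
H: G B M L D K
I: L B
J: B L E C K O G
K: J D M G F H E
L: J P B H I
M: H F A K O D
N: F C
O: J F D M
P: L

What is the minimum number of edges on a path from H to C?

3

Level 0: H
Level 1: B, D, G, K, L, M
Level 2: A, E, F, I, J, O, P
Level 3: C, N
C first appears at level 3.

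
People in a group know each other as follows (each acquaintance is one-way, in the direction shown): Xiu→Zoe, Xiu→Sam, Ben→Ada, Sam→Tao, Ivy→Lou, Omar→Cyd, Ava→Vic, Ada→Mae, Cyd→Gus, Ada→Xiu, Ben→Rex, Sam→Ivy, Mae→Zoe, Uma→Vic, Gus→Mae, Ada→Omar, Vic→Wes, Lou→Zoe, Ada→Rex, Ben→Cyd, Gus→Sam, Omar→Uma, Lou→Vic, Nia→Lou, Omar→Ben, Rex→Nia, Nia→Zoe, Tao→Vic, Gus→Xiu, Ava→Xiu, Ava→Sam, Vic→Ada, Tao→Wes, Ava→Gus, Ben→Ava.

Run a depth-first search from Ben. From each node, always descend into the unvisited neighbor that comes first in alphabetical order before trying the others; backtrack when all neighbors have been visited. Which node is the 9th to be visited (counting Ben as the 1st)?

Visit Ben
Ben → Ada
Ada → Mae
Mae → Zoe
Ada → Omar
Omar → Cyd
Cyd → Gus
Gus → Sam
Sam → Ivy
Ivy → Lou
Lou → Vic
Vic → Wes
Sam → Tao
Gus → Xiu
Omar → Uma
Ada → Rex
Rex → Nia
Ben → Ava

Visit order: Ben, Ada, Mae, Zoe, Omar, Cyd, Gus, Sam, Ivy, Lou, Vic, Wes, Tao, Xiu, Uma, Rex, Nia, Ava

Ivy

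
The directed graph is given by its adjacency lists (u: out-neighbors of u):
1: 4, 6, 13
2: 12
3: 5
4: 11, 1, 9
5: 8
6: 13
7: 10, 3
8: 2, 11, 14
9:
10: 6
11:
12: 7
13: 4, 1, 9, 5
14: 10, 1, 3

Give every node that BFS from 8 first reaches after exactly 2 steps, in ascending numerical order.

1, 3, 10, 12

Level 0: 8
Level 1: 2, 11, 14
Level 2: 1, 3, 10, 12
Level 3: 4, 5, 6, 7, 13
Level 4: 9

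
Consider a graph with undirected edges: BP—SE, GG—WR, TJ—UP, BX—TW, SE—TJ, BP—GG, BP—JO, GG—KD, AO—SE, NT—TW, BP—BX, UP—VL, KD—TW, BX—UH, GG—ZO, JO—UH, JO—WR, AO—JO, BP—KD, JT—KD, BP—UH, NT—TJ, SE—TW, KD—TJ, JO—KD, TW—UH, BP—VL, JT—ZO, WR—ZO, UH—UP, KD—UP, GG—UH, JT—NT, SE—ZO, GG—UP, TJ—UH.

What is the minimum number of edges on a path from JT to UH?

Level 0: JT
Level 1: KD, NT, ZO
Level 2: BP, GG, JO, SE, TJ, TW, UP, WR
Level 3: AO, BX, UH, VL
UH first appears at level 3.

3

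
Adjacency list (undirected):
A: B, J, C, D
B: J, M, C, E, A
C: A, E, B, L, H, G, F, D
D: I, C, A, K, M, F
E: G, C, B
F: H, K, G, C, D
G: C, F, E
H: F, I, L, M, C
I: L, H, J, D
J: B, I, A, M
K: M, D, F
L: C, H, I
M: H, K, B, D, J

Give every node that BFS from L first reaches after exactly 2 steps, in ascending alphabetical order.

Level 0: L
Level 1: C, H, I
Level 2: A, B, D, E, F, G, J, M
Level 3: K

A, B, D, E, F, G, J, M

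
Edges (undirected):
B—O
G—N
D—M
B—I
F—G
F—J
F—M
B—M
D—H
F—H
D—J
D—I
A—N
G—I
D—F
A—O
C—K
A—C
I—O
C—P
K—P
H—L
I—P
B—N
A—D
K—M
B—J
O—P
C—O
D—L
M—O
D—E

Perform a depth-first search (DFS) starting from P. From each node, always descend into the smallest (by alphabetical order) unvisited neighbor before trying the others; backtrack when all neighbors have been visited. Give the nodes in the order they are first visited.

Visit P
P → C
C → A
A → D
D → E
D → F
F → G
G → I
I → B
B → J
B → M
M → K
M → O
B → N
F → H
H → L

P C A D E F G I B J M K O N H L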